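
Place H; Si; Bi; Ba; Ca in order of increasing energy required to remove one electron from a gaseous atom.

Ba, Ca, Bi, Si, H

H is in period 1, group 1; Si is in period 3, group 14; Ca is in period 4, group 2; Ba is in period 6, group 2; Bi is in period 6, group 15.
Removing the outermost electron gets harder across a period and easier down a group.
These span different periods and groups, so the two trends combine.
Ca > Ba: Ca sits above Ba in group 2, so the down-group effect alone puts Ca higher.
Bi > Ca: period and group pull opposite ways; the across-period shift dominates (703 vs 590 kJ/mol).
Si > Bi: period and group pull opposite ways; the down-group shift dominates (786 vs 703 kJ/mol).
H > Si: period and group pull opposite ways; the down-group shift dominates (1312 vs 786 kJ/mol).
For reference (kJ/mol): H 1312, Si 786, Ca 590, Ba 503, Bi 703.
So from lowest to highest: Ba < Ca < Bi < Si < H.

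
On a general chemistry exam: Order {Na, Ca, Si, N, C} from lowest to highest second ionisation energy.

Ca, Si, C, N, Na

Consider each +1 ion: Na⁺ is the bare [Ne] core; Ca⁺ still has 1 valence electron; Si⁺ still has 3 valence electrons; N⁺ still has 4 valence electrons; C⁺ still has 3 valence electrons.
Core electrons are held far more tightly than valence electrons, so Na tops the IE_2 order.
Valence configurations: Ca⁺ [Ar]4s¹, Si⁺ [Ne]3s²3p¹, N⁺ [He]2s²2p², C⁺ [He]2s²2p¹.
The numbers (kJ/mol): Na 4562, Ca 1145, Si 1577, N 2856, C 2353.
Hence IE_2: Ca < Si < C < N < Na.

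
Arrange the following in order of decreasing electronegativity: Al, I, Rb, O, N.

N is in period 2, group 15; O is in period 2, group 16; Al is in period 3, group 13; Rb is in period 5, group 1; I is in period 5, group 17.
EN rises left→right (higher Z_eff, smaller atoms) and falls top→bottom (larger, more shielded atoms).
Neither a single period nor a single group — weigh both effects.
Al > Rb: relative to Rb, both the across-period and down-group shifts push Al's electronegativity up.
I > Al: period and group pull opposite ways; the across-period shift dominates (2.66 vs 1.61).
N > I: period and group pull opposite ways; the down-group shift dominates (3.04 vs 2.66).
O > N: O lies to the right of N in period 2, so the across-period effect alone puts O higher.
Tabulated electronegativity (Pauling): N 3.04, O 3.44, Al 1.61, Rb 0.82, I 2.66.
So from highest to lowest: O > N > I > Al > Rb.

O, N, I, Al, Rb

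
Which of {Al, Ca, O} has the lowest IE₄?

Ca

IE_4 is the cost of taking one more electron from the +3 cation: Al³⁺ is the bare [Ne] core; Ca³⁺ is already 1 electron into the core; O³⁺ still has 3 valence electrons.
Usually core removal costs more than valence removal, but here the competition is close: a tightly held n=2 valence electron can cost more to remove than an n=3 core electron, so the actual values have to decide it.
The numbers (kJ/mol): Al 11577, Ca 6491, O 7469.
Overall IE_4 order: Ca < O < Al.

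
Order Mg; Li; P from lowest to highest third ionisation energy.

P < Mg < Li

After 2 electrons have been removed, what remains? Mg²⁺ is the bare [Ne] core; Li²⁺ is already 1 electron into the core; P²⁺ still has 3 valence electrons.
Core electrons are held far more tightly than valence electrons, so Mg and Li top the IE_3 order.
Tabulated IE_3 (kJ/mol): Mg 7733, Li 11815, P 2914.
Putting it together, IE_3: P < Mg < Li.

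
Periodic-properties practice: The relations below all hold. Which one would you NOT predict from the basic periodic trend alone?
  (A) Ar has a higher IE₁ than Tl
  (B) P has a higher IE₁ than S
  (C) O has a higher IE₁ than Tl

(B)

The general trend: IE₁ increases across a period and decreases down a group.
(A) Ar (period 3, group 18) vs Tl (period 6, group 13): the stated order agrees with the simple trend.
(B) P (period 3, group 15) vs S (period 3, group 16): the stated order contradicts the simple trend.
(C) O (period 2, group 16) vs Tl (period 6, group 13): the stated order agrees with the simple trend.
The exception is (B): S (3p⁴) ionizes more easily than half-filled P (3p³) because the paired 3p electron in S is pushed out by e⁻–e⁻ repulsion.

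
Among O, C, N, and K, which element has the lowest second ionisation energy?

C

After 1 electron has been removed, what remains? O⁺ still has 5 valence electrons; C⁺ still has 3 valence electrons; N⁺ still has 4 valence electrons; K⁺ is the bare [Ar] core.
Usually core removal costs more than valence removal, but here the competition is close: a tightly held n=2 valence electron can cost more to remove than an n=3 core electron, so the actual values have to decide it.
Valence configurations: O⁺ [He]2s²2p³, C⁺ [He]2s²2p¹, N⁺ [He]2s²2p².
Approximate IE_2 values (kJ/mol): O 3388, C 2353, N 2856, K 3052.
Putting it together, IE_2: C < N < K < O.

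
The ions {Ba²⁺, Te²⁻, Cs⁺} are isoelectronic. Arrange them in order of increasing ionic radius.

Ba²⁺ < Cs⁺ < Te²⁻

All of these have 54 electrons, so size is governed by nuclear charge alone: the more protons, the stronger the pull on the same electron cloud, and the smaller the ion.
Nuclear charges: Ba²⁺ (Z=56), Cs⁺ (Z=55), Te²⁻ (Z=52).
Smallest to largest: Ba²⁺ < Cs⁺ < Te²⁻.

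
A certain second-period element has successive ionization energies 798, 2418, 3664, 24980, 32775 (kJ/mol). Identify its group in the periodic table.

Look for the largest jump between consecutive ionization energies: IE4/IE3 ≈ 6.8, far larger than any earlier ratio.
That jump marks the point where a core electron is being removed. So the atom has 3 valence electrons.
A main-group element with 3 valence electrons is in group 13.

Group 13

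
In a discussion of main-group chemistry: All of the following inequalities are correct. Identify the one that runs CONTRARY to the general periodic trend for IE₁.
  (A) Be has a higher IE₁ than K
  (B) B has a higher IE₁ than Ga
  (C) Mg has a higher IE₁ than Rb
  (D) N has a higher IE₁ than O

The general trend: IE₁ increases across a period and decreases down a group.
(A) Be (period 2, group 2) vs K (period 4, group 1): the stated order agrees with the simple trend.
(B) B (period 2, group 13) vs Ga (period 4, group 13): the stated order agrees with the simple trend.
(C) Mg (period 3, group 2) vs Rb (period 5, group 1): the stated order agrees with the simple trend.
(D) N (period 2, group 15) vs O (period 2, group 16): the stated order contradicts the simple trend.
The exception is (D): pairing an electron in O's 2p⁴ costs repulsion energy, so O ionizes more easily than half-filled N (2p³).

(D)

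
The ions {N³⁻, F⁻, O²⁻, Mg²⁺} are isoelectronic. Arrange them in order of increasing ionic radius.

All of these have 10 electrons, so size is governed by nuclear charge alone: the more protons, the stronger the pull on the same electron cloud, and the smaller the ion.
Nuclear charges: Mg²⁺ (Z=12), F⁻ (Z=9), O²⁻ (Z=8), N³⁻ (Z=7).
Smallest to largest: Mg²⁺ < F⁻ < O²⁻ < N³⁻.

Mg²⁺, F⁻, O²⁻, N³⁻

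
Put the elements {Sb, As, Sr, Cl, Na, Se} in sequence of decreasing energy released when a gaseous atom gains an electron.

Cl > Se > Sb > As > Na > Sr

Na is in period 3, group 1; Cl is in period 3, group 17; As is in period 4, group 15; Se is in period 4, group 16; Sr is in period 5, group 2; Sb is in period 5, group 15.
Adding an electron releases more energy for atoms nearer the top right (short of the noble gases).
These span different periods and groups, so the two trends combine.
Na > Sr: the two effects oppose for this pair; the down-group effect wins (53 vs 5 kJ/mol).
As > Na: the two effects oppose for this pair; the across-period effect wins (78 vs 53 kJ/mol).
Sb > As: this pair runs against the simple trend — see the exception note.
Se > Sb: relative to Sb, both the across-period and down-group shifts push Se's electron affinity up.
Cl > Se: relative to Se, both the across-period and down-group shifts push Cl's electron affinity up.
Note the exception: Sb has a higher electron affinity than As, contrary to the simple trend — both are half-filled np³, but the pairing/repulsion penalty for the added electron shrinks as the p orbitals become larger and more diffuse down the group, and for Sb that outweighs the weaker nuclear attraction.
For reference (kJ/mol): Na 53, Cl 349, As 78, Se 195, Sr 5, Sb 103.
So from highest to lowest: Cl > Se > Sb > As > Na > Sr.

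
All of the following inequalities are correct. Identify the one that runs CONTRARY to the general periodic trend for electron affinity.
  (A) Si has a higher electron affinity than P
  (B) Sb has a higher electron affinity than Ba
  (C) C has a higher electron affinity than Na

The general trend: electron affinity increases across a period and decreases down a group.
(A) Si (period 3, group 14) vs P (period 3, group 15): the stated order contradicts the simple trend.
(B) Sb (period 5, group 15) vs Ba (period 6, group 2): the stated order agrees with the simple trend.
(C) C (period 2, group 14) vs Na (period 3, group 1): the stated order agrees with the simple trend.
The exception is (A): adding an electron to P's half-filled 3p³ is unfavourable, so Si (3p²) has the more exothermic EA.

(A)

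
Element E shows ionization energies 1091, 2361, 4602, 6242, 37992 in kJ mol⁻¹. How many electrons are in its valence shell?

Look for the largest jump between consecutive ionization energies: IE5/IE4 ≈ 6.1, far larger than any earlier ratio.
That jump marks the point where a core electron is being removed. So the atom has 4 valence electrons.

4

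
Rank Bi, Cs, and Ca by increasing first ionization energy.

Cs < Ca < Bi

Across a period the outer electron is held more tightly (higher IE₁); down a group it sits in a higher shell, more shielded, and comes off more easily.
These span different periods and groups, so the two trends combine.
Ca > Cs: both effects reinforce here, so Ca is clearly the higher of the two.
Bi > Ca: the two effects oppose for this pair; the across-period effect wins (703 vs 590 kJ/mol).
Approximate values (kJ/mol): Ca 590, Cs 376, Bi 703.
So from lowest to highest: Cs < Ca < Bi.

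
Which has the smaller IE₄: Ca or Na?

Ca

After 3 electrons have been removed, what remains? Ca³⁺ is already 1 electron into the core; Na³⁺ is already 2 electrons into the core.
All of these are removing an electron from a noble-gas core or deeper; the smaller core (lower principal quantum number) is held far more tightly, and within a period the higher nuclear charge binds the same core more tightly.
Approximate IE_4 values (kJ/mol): Ca 6491, Na 9543.
Hence IE_4: Ca < Na.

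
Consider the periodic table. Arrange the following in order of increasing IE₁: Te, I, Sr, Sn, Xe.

Sr < Sn < Te < I < Xe

Sr is in period 5, group 2; Sn is in period 5, group 14; Te is in period 5, group 16; I is in period 5, group 17; Xe is in period 5, group 18.
First ionization energy rises across a period (greater Z_eff holds electrons more tightly) and falls down a group (valence electrons are farther from the nucleus).
All lie in period 5, so first ionization energy increases left to right.
So from lowest to highest: Sr < Sn < Te < I < Xe.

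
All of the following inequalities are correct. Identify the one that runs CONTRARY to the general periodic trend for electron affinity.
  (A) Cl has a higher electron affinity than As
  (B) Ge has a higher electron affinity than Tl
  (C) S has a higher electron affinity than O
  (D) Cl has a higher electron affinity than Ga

(C)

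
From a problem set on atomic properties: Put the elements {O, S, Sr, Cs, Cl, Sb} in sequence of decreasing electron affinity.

O is in period 2, group 16; S is in period 3, group 16; Cl is in period 3, group 17; Sr is in period 5, group 2; Sb is in period 5, group 15; Cs is in period 6, group 1.
EA tends to increase across a period and decrease down a group, though the pattern is less regular than for IE or radius.
Here both period and group differ, so the two effects have to be weighed against each other.
Cs > Sr: this pair runs against the simple trend — see the exception note.
Sb > Cs: relative to Cs, both the across-period and down-group shifts push Sb's electron affinity up.
O > Sb: relative to Sb, both the across-period and down-group shifts push O's electron affinity up.
S > O: this pair runs against the simple trend — see the exception note.
Cl > S: Cl lies to the right of S in period 3, so the across-period effect alone puts Cl higher.
Note the exception: Cs has a higher electron affinity than Sr, contrary to the simple trend — adding an electron to Sr (ns²) has to open a new, higher-energy np subshell, which is unfavourable.
Note the exception: S has a higher electron affinity than O, contrary to the simple trend — the compact 2p subshell of O repels the added electron more than S's larger 3p does.
Tabulated electron affinity (kJ/mol): O 141, S 200, Cl 349, Sr 5, Sb 103, Cs 46.
So from highest to lowest: Cl > S > O > Sb > Cs > Sr.

Cl, S, O, Sb, Cs, Sr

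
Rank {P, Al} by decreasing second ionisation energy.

P, Al

The second ionization energy removes an electron from the +1 ion. For each element: P⁺ still has 4 valence electrons; Al⁺ still has 2 valence electrons.
All are still removing valence electrons, so compare the +1 ions as you would atoms: IE_2 generally rises across a period (higher Z_eff) and falls down a group (larger shell), subject to the usual subshell exceptions.
Valence configurations: P⁺ [Ne]3s²3p², Al⁺ [Ne]3s².
Approximate IE_2 values (kJ/mol): P 1907, Al 1817.
So the second ionization energies run Al < P.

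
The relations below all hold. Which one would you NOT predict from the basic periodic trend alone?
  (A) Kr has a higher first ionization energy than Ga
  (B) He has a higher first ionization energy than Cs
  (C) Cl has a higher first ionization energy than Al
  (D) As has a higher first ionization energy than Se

The general trend: first ionization energy increases across a period and decreases down a group.
(A) Kr (period 4, group 18) vs Ga (period 4, group 13): the stated order agrees with the simple trend.
(B) He (period 1, group 18) vs Cs (period 6, group 1): the stated order agrees with the simple trend.
(C) Cl (period 3, group 17) vs Al (period 3, group 13): the stated order agrees with the simple trend.
(D) As (period 4, group 15) vs Se (period 4, group 16): the stated order contradicts the simple trend.
The exception is (D): Se (4p⁴) ionizes more easily than half-filled As (4p³).

(D)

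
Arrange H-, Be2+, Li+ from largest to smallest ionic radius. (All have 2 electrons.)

All of these have 2 electrons, so size is governed by nuclear charge alone: the more protons, the stronger the pull on the same electron cloud, and the smaller the ion.
Nuclear charges: Be2+ (Z=4), Li+ (Z=3), H- (Z=1).
Largest to smallest: H- > Li+ > Be2+.

H-, Li+, Be2+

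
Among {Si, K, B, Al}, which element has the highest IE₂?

Consider each +1 ion: Si⁺ still has 3 valence electrons; K⁺ is the bare [Ar] core; B⁺ still has 2 valence electrons; Al⁺ still has 2 valence electrons.
Core electrons are held far more tightly than valence electrons, so K tops the IE_2 order.
Valence configurations: Si⁺ [Ne]3s²3p¹, B⁺ [He]2s², Al⁺ [Ne]3s².
Si⁺ loses a lone 3p electron whereas Al⁺ must break into a filled 3s² pair, so IE_2(Al) > IE_2(Si) even though Si has the higher nuclear charge.
The numbers (kJ/mol): Si 1577, K 3052, B 2427, Al 1817.
Overall IE_2 order: Si < Al < B < K.

K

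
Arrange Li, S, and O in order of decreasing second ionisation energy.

Consider each +1 ion: Li⁺ is the bare [He] core; S⁺ still has 5 valence electrons; O⁺ still has 5 valence electrons.
Pulling an electron out of a noble-gas core costs far more than removing a remaining valence electron, so Li sits at the high end of IE_2.
Valence configurations: S⁺ [Ne]3s²3p³, O⁺ [He]2s²2p³.
Tabulated IE_2 (kJ/mol): Li 7298, S 2252, O 3388.
So the second ionization energies run S < O < Li.

Li > O > S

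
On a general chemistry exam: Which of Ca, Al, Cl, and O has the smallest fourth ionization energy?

Consider each +3 ion: Ca³⁺ is already 1 electron into the core; Al³⁺ is the bare [Ne] core; Cl³⁺ still has 4 valence electrons; O³⁺ still has 3 valence electrons.
Usually core removal costs more than valence removal, but here the competition is close: a tightly held n=2 valence electron can cost more to remove than an n=3 core electron, so the actual values have to decide it.
Valence configurations: Cl³⁺ [Ne]3s²3p², O³⁺ [He]2s²2p¹.
Approximate IE_4 values (kJ/mol): Ca 6491, Al 11577, Cl 5159, O 7469.
So the fourth ionization energies run Cl < Ca < O < Al.

Cl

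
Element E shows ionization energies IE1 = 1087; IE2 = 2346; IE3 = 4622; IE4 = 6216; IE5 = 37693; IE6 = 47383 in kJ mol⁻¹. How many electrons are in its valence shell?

4

Look for the largest jump between consecutive ionization energies: IE5/IE4 ≈ 6.1, far larger than any earlier ratio.
That jump marks the point where a core electron is being removed. So the atom has 4 valence electrons.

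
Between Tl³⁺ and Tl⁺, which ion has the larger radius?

Tl⁺

Both ions have Z = 81 protons, but Tl³⁺ has lost more electrons, so its remaining electrons feel a larger effective nuclear charge per electron and are pulled in more tightly.
Higher positive charge → smaller ion, so Tl⁺ > Tl³⁺.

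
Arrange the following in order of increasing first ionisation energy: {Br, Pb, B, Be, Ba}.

Be is in period 2, group 2; B is in period 2, group 13; Br is in period 4, group 17; Ba is in period 6, group 2; Pb is in period 6, group 14.
Across a period the outer electron is held more tightly (higher IE₁); down a group it sits in a higher shell, more shielded, and comes off more easily.
These span different periods and groups, so the two trends combine.
Pb > Ba: both are in period 6; the period trend gives Pb the larger value.
B > Pb: period and group pull opposite ways; the down-group shift dominates (801 vs 716 kJ/mol).
Be > B: this pair runs against the simple trend — see the exception note.
Br > Be: period and group pull opposite ways; the across-period shift dominates (1140 vs 900 kJ/mol).
Note the exception: Be has a higher first ionization energy than B, contrary to the simple trend — removing B's lone 2p electron is easier than breaking Be's filled 2s².
For reference (kJ/mol): Be 900, B 801, Br 1140, Ba 503, Pb 716.
So from lowest to highest: Ba < Pb < B < Be < Br.

Ba < Pb < B < Be < Br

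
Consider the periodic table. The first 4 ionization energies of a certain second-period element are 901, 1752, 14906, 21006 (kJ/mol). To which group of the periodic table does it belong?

Group 2

Look for the largest jump between consecutive ionization energies: IE3/IE2 ≈ 8.5, far larger than any earlier ratio.
That jump marks the point where a core electron is being removed. So the atom has 2 valence electrons.
A main-group element with 2 valence electrons is in group 2.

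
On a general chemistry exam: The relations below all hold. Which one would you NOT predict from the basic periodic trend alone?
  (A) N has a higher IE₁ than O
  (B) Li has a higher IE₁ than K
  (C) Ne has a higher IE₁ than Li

(A)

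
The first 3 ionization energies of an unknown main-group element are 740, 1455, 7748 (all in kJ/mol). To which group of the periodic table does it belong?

Group 2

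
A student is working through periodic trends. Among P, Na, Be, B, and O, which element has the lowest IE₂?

Be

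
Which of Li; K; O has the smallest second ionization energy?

K

The second ionization energy removes an electron from the +1 ion. For each element: Li⁺ is the bare [He] core; K⁺ is the bare [Ar] core; O⁺ still has 5 valence electrons.
Usually core removal costs more than valence removal, but here the competition is close: a tightly held n=2 valence electron can cost more to remove than an n=3 core electron, so the actual values have to decide it.
Approximate IE_2 values (kJ/mol): Li 7298, K 3052, O 3388.
Hence IE_2: K < O < Li.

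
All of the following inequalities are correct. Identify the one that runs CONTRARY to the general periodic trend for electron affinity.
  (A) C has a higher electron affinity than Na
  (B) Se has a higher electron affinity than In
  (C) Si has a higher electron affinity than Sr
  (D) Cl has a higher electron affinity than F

The general trend: electron affinity increases across a period and decreases down a group.
(A) C (period 2, group 14) vs Na (period 3, group 1): the stated order agrees with the simple trend.
(B) Se (period 4, group 16) vs In (period 5, group 13): the stated order agrees with the simple trend.
(C) Si (period 3, group 14) vs Sr (period 5, group 2): the stated order agrees with the simple trend.
(D) Cl (period 3, group 17) vs F (period 2, group 17): the stated order contradicts the simple trend.
The exception is (D): F's small 2p subshell makes the incoming electron feel strong e⁻–e⁻ repulsion, so Cl actually releases more energy on gaining an electron.

(D)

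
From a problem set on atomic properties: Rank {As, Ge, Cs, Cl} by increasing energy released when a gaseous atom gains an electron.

Adding an electron releases more energy for atoms nearer the top right (short of the noble gases).
Neither a single period nor a single group — weigh both effects.
As > Cs: both effects reinforce here, so As is clearly the higher of the two.
Ge > As: this pair runs against the simple trend — see the exception note.
Cl > Ge: both effects reinforce here, so Cl is clearly the higher of the two.
Note the exception: Ge has a higher electron affinity than As, contrary to the simple trend — adding an electron to As's half-filled 4p³ is unfavourable, so Ge (4p²) has the more exothermic EA.
Approximate values (kJ/mol): Cl 349, Ge 119, As 78, Cs 46.
So from lowest to highest: Cs < As < Ge < Cl.

Cs < As < Ge < Cl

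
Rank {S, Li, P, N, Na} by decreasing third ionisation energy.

Consider each +2 ion: S²⁺ still has 4 valence electrons; Li²⁺ is already 1 electron into the core; P²⁺ still has 3 valence electrons; N²⁺ still has 3 valence electrons; Na²⁺ is already 1 electron into the core.
Core electrons are held far more tightly than valence electrons, so Na and Li top the IE_3 order.
Valence configurations: S²⁺ [Ne]3s²3p², P²⁺ [Ne]3s²3p¹, N²⁺ [He]2s²2p¹.
Approximate IE_3 values (kJ/mol): S 3357, Li 11815, P 2914, N 4578, Na 6910.
Hence IE_3: P < S < N < Na < Li.

Li > Na > N > S > P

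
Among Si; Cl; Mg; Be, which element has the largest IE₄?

Be

After 3 electrons have been removed, what remains? Si³⁺ still has 1 valence electron; Cl³⁺ still has 4 valence electrons; Mg³⁺ is already 1 electron into the core; Be³⁺ is already 1 electron into the core.
Core electrons are held far more tightly than valence electrons, so Mg and Be top the IE_4 order.
Valence configurations: Si³⁺ [Ne]3s¹, Cl³⁺ [Ne]3s²3p².
Tabulated IE_4 (kJ/mol): Si 4356, Cl 5159, Mg 10543, Be 21007.
Overall IE_4 order: Si < Cl < Mg < Be.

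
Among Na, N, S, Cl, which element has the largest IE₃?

Na

The third ionization energy removes an electron from the +2 ion. For each element: Na²⁺ is already 1 electron into the core; N²⁺ still has 3 valence electrons; S²⁺ still has 4 valence electrons; Cl²⁺ still has 5 valence electrons.
Core electrons are held far more tightly than valence electrons, so Na tops the IE_3 order.
Valence configurations: N²⁺ [He]2s²2p¹, S²⁺ [Ne]3s²3p², Cl²⁺ [Ne]3s²3p³.
The numbers (kJ/mol): Na 6910, N 4578, S 3357, Cl 3822.
So the third ionization energies run S < Cl < N < Na.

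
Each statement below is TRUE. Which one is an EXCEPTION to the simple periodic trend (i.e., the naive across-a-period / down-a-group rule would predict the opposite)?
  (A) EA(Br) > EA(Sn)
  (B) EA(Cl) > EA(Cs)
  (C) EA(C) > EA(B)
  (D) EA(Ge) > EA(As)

The general trend: electron affinity increases across a period and decreases down a group.
(A) Br (period 4, group 17) vs Sn (period 5, group 14): the stated order agrees with the simple trend.
(B) Cl (period 3, group 17) vs Cs (period 6, group 1): the stated order agrees with the simple trend.
(C) C (period 2, group 14) vs B (period 2, group 13): the stated order agrees with the simple trend.
(D) Ge (period 4, group 14) vs As (period 4, group 15): the stated order contradicts the simple trend.
The exception is (D): adding an electron to As's half-filled 4p³ is unfavourable, so Ge (4p²) has the more exothermic EA.

(D)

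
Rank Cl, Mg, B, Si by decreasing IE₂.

After 1 electron has been removed, what remains? Cl⁺ still has 6 valence electrons; Mg⁺ still has 1 valence electron; B⁺ still has 2 valence electrons; Si⁺ still has 3 valence electrons.
All are still removing valence electrons, so compare the +1 ions as you would atoms: IE_2 generally rises across a period (higher Z_eff) and falls down a group (larger shell), subject to the usual subshell exceptions.
Valence configurations: Cl⁺ [Ne]3s²3p⁴, Mg⁺ [Ne]3s¹, B⁺ [He]2s², Si⁺ [Ne]3s²3p¹.
The numbers (kJ/mol): Cl 2298, Mg 1451, B 2427, Si 1577.
So the second ionization energies run Mg < Si < Cl < B.

B > Cl > Si > Mg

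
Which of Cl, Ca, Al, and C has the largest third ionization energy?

Ca

After 2 electrons have been removed, what remains? Cl²⁺ still has 5 valence electrons; Ca²⁺ is the bare [Ar] core; Al²⁺ still has 1 valence electron; C²⁺ still has 2 valence electrons.
Core electrons are held far more tightly than valence electrons, so Ca tops the IE_3 order.
Valence configurations: Cl²⁺ [Ne]3s²3p³, Al²⁺ [Ne]3s¹, C²⁺ [He]2s².
The numbers (kJ/mol): Cl 3822, Ca 4912, Al 2745, C 4620.
Overall IE_3 order: Al < Cl < C < Ca.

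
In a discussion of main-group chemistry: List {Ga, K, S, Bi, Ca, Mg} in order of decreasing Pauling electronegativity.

S > Bi > Ga > Mg > Ca > K

Mg is in period 3, group 2; S is in period 3, group 16; K is in period 4, group 1; Ca is in period 4, group 2; Ga is in period 4, group 13; Bi is in period 6, group 15.
Electronegativity increases across a period and decreases down a group, tracking effective nuclear charge and atomic size.
Neither a single period nor a single group — weigh both effects.
Ca > K: Ca lies to the right of K in period 4, so the across-period effect alone puts Ca higher.
Mg > Ca: Mg sits above Ca in group 2, so the down-group effect alone puts Mg higher.
Ga > Mg: period and group pull opposite ways; the across-period shift dominates (1.81 vs 1.31).
Bi > Ga: the two effects oppose for this pair; the across-period effect wins (2.02 vs 1.81).
S > Bi: relative to Bi, both the across-period and down-group shifts push S's electronegativity up.
For reference (Pauling): Mg 1.31, S 2.58, K 0.82, Ca 1.00, Ga 1.81, Bi 2.02.
So from highest to lowest: S > Bi > Ga > Mg > Ca > K.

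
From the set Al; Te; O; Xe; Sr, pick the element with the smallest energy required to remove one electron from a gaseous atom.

Sr

O is in period 2, group 16; Al is in period 3, group 13; Sr is in period 5, group 2; Te is in period 5, group 16; Xe is in period 5, group 18.
Removing the outermost electron gets harder across a period and easier down a group.
Neither a single period nor a single group — weigh both effects.
Al > Sr: both effects reinforce here, so Al is clearly the higher of the two.
Te > Al: the two effects oppose for this pair; the across-period effect wins (869 vs 578 kJ/mol).
Xe > Te: Xe lies to the right of Te in period 5, so the across-period effect alone puts Xe higher.
O > Xe: the two effects oppose for this pair; the down-group effect wins (1314 vs 1170 kJ/mol).
Approximate values (kJ/mol): O 1314, Al 578, Sr 550, Te 869, Xe 1170.
The smallest energy required to remove one electron from a gaseous atom among these belongs to Sr.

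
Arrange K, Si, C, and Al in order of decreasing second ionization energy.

K > C > Al > Si

The second ionization energy removes an electron from the +1 ion. For each element: K⁺ is the bare [Ar] core; Si⁺ still has 3 valence electrons; C⁺ still has 3 valence electrons; Al⁺ still has 2 valence electrons.
Pulling an electron out of a noble-gas core costs far more than removing a remaining valence electron, so K sits at the high end of IE_2.
Valence configurations: Si⁺ [Ne]3s²3p¹, C⁺ [He]2s²2p¹, Al⁺ [Ne]3s².
Si⁺ loses a lone 3p electron whereas Al⁺ must break into a filled 3s² pair, so IE_2(Al) > IE_2(Si) even though Si has the higher nuclear charge.
Tabulated IE_2 (kJ/mol): K 3052, Si 1577, C 2353, Al 1817.
Putting it together, IE_2: Si < Al < C < K.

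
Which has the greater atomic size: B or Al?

B is in period 2, group 13; Al is in period 3, group 13.
Across a period the added protons contract the valence shell; down a group each new principal shell makes the atom larger.
All are in group 13, so atomic radius increases down the group.
So Al has the greater atomic size (Al > B).

Al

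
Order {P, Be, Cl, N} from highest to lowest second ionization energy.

After 1 electron has been removed, what remains? P⁺ still has 4 valence electrons; Be⁺ still has 1 valence electron; Cl⁺ still has 6 valence electrons; N⁺ still has 4 valence electrons.
All are still removing valence electrons, so compare the +1 ions as you would atoms: IE_2 generally rises across a period (higher Z_eff) and falls down a group (larger shell), subject to the usual subshell exceptions.
Valence configurations: P⁺ [Ne]3s²3p², Be⁺ [He]2s¹, Cl⁺ [Ne]3s²3p⁴, N⁺ [He]2s²2p².
Approximate IE_2 values (kJ/mol): P 1907, Be 1757, Cl 2298, N 2856.
Hence IE_2: Be < P < Cl < N.

N > Cl > P > Be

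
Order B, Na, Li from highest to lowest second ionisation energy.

Li > Na > B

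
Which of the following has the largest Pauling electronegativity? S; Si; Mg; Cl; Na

Na is in period 3, group 1; Mg is in period 3, group 2; Si is in period 3, group 14; S is in period 3, group 16; Cl is in period 3, group 17.
Smaller atoms with higher effective nuclear charge are more electronegative.
All lie in period 3, so electronegativity increases left to right.
The largest Pauling electronegativity among these belongs to Cl.

Cl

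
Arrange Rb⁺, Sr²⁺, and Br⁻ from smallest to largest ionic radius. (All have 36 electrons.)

Sr²⁺ < Rb⁺ < Br⁻

All of these have 36 electrons, so size is governed by nuclear charge alone: the more protons, the stronger the pull on the same electron cloud, and the smaller the ion.
Nuclear charges: Sr²⁺ (Z=38), Rb⁺ (Z=37), Br⁻ (Z=35).
Smallest to largest: Sr²⁺ < Rb⁺ < Br⁻.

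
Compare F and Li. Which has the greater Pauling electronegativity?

F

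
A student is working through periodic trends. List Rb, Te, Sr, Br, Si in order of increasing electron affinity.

Si is in period 3, group 14; Br is in period 4, group 17; Rb is in period 5, group 1; Sr is in period 5, group 2; Te is in period 5, group 16.
Adding an electron releases more energy for atoms nearer the top right (short of the noble gases).
These span different periods and groups, so the two trends combine.
Rb > Sr: this pair runs against the simple trend — see the exception note.
Si > Rb: both effects reinforce here, so Si is clearly the higher of the two.
Te > Si: period and group pull opposite ways; the across-period shift dominates (190 vs 134 kJ/mol).
Br > Te: relative to Te, both the across-period and down-group shifts push Br's electron affinity up.
Note the exception: Rb has a higher electron affinity than Sr, contrary to the simple trend — adding an electron to Sr (ns²) has to open a new, higher-energy np subshell, which is unfavourable.
Tabulated electron affinity (kJ/mol): Si 134, Br 325, Rb 47, Sr 5, Te 190.
So from lowest to highest: Sr < Rb < Si < Te < Br.

Sr < Rb < Si < Te < Br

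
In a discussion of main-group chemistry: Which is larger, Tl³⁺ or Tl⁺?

Tl⁺

Both ions have Z = 81 protons, but Tl³⁺ has lost more electrons, so its remaining electrons feel a larger effective nuclear charge per electron and are pulled in more tightly.
Higher positive charge → smaller ion, so Tl⁺ > Tl³⁺.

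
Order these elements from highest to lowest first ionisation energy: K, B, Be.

Be, B, K

Be is in period 2, group 2; B is in period 2, group 13; K is in period 4, group 1.
Removing the outermost electron gets harder across a period and easier down a group.
Here both period and group differ, so the two effects have to be weighed against each other.
B > K: both effects reinforce here, so B is clearly the higher of the two.
Be > B: this pair runs against the simple trend — see the exception note.
Note the exception: Be has a higher first ionization energy than B, contrary to the simple trend — removing B's lone 2p electron is easier than breaking Be's filled 2s².
For reference (kJ/mol): Be 900, B 801, K 419.
So from highest to lowest: Be > B > K.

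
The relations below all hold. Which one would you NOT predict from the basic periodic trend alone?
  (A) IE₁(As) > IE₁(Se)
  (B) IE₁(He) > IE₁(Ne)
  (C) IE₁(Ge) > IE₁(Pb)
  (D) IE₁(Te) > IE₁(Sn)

The general trend: first ionisation energy increases across a period and decreases down a group.
(A) As (period 4, group 15) vs Se (period 4, group 16): the stated order contradicts the simple trend.
(B) He (period 1, group 18) vs Ne (period 2, group 18): the stated order agrees with the simple trend.
(C) Ge (period 4, group 14) vs Pb (period 6, group 14): the stated order agrees with the simple trend.
(D) Te (period 5, group 16) vs Sn (period 5, group 14): the stated order agrees with the simple trend.
The exception is (A): Se (4p⁴) ionizes more easily than half-filled As (4p³).

(A)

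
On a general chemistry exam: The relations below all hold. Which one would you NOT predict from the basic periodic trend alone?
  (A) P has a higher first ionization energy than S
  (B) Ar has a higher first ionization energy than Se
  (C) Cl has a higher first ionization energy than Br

(A)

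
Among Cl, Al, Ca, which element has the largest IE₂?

IE_2 is the cost of taking one more electron from the +1 cation: Cl⁺ still has 6 valence electrons; Al⁺ still has 2 valence electrons; Ca⁺ still has 1 valence electron.
All are still removing valence electrons, so compare the +1 ions as you would atoms: IE_2 generally rises across a period (higher Z_eff) and falls down a group (larger shell), subject to the usual subshell exceptions.
Valence configurations: Cl⁺ [Ne]3s²3p⁴, Al⁺ [Ne]3s², Ca⁺ [Ar]4s¹.
Approximate IE_2 values (kJ/mol): Cl 2298, Al 1817, Ca 1145.
Hence IE_2: Ca < Al < Cl.

Cl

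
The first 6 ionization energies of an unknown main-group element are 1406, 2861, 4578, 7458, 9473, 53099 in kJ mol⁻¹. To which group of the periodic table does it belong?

Group 15

Look for the largest jump between consecutive ionization energies: IE6/IE5 ≈ 5.6, far larger than any earlier ratio.
That jump marks the point where a core electron is being removed. So the atom has 5 valence electrons.
A main-group element with 5 valence electrons is in group 15.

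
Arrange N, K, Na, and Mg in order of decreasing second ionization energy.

Na > K > N > Mg

After 1 electron has been removed, what remains? N⁺ still has 4 valence electrons; K⁺ is the bare [Ar] core; Na⁺ is the bare [Ne] core; Mg⁺ still has 1 valence electron.
Breaking into a closed-shell core is much more expensive than removing a leftover valence electron — K and Na have the largest IE_2 here.
Valence configurations: N⁺ [He]2s²2p², Mg⁺ [Ne]3s¹.
Approximate IE_2 values (kJ/mol): N 2856, K 3052, Na 4562, Mg 1451.
Hence IE_2: Mg < N < K < Na.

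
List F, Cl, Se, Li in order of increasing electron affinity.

Electron affinity generally becomes more exothermic across a period toward the halogens and less exothermic down a group.
Here both period and group differ, so the two effects have to be weighed against each other.
Se > Li: period and group pull opposite ways; the across-period shift dominates (195 vs 60 kJ/mol).
F > Se: relative to Se, both the across-period and down-group shifts push F's electron affinity up.
Cl > F: this pair runs against the simple trend — see the exception note.
Note the exception: Cl has a higher electron affinity than F, contrary to the simple trend — F's small 2p subshell makes the incoming electron feel strong e⁻–e⁻ repulsion, so Cl actually releases more energy on gaining an electron.
For reference (kJ/mol): Li 60, F 328, Cl 349, Se 195.
So from lowest to highest: Li < Se < F < Cl.

Li < Se < F < Cl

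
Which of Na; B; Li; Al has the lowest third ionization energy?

IE_3 is the cost of taking one more electron from the +2 cation: Na²⁺ is already 1 electron into the core; B²⁺ still has 1 valence electron; Li²⁺ is already 1 electron into the core; Al²⁺ still has 1 valence electron.
Core electrons are held far more tightly than valence electrons, so Na and Li top the IE_3 order.
Valence configurations: B²⁺ [He]2s¹, Al²⁺ [Ne]3s¹.
Tabulated IE_3 (kJ/mol): Na 6910, B 3660, Li 11815, Al 2745.
Hence IE_3: Al < B < Na < Li.

Al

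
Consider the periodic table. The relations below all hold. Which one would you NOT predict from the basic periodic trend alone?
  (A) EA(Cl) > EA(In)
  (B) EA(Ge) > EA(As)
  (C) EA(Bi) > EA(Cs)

(B)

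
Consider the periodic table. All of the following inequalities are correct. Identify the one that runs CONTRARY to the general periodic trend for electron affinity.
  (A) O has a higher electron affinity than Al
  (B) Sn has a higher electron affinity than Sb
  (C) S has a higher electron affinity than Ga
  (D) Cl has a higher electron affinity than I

The general trend: electron affinity increases across a period and decreases down a group.
(A) O (period 2, group 16) vs Al (period 3, group 13): the stated order agrees with the simple trend.
(B) Sn (period 5, group 14) vs Sb (period 5, group 15): the stated order contradicts the simple trend.
(C) S (period 3, group 16) vs Ga (period 4, group 13): the stated order agrees with the simple trend.
(D) Cl (period 3, group 17) vs I (period 5, group 17): the stated order agrees with the simple trend.
The exception is (B): adding an electron to Sb's half-filled 5p³ is unfavourable, so Sn has the more exothermic EA.

(B)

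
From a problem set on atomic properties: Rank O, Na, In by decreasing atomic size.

Na, In, O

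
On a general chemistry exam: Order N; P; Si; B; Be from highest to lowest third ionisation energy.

Be > N > B > Si > P

Consider each +2 ion: N²⁺ still has 3 valence electrons; P²⁺ still has 3 valence electrons; Si²⁺ still has 2 valence electrons; B²⁺ still has 1 valence electron; Be²⁺ is the bare [He] core.
Core electrons are held far more tightly than valence electrons, so Be tops the IE_3 order.
Valence configurations: N²⁺ [He]2s²2p¹, P²⁺ [Ne]3s²3p¹, Si²⁺ [Ne]3s², B²⁺ [He]2s¹.
P²⁺ loses a lone 3p electron whereas Si²⁺ must break into a filled 3s² pair, so IE_3(Si) > IE_3(P) even though P has the higher nuclear charge.
The numbers (kJ/mol): N 4578, P 2914, Si 3232, B 3660, Be 14849.
Overall IE_3 order: P < Si < B < N < Be.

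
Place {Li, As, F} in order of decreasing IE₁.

Removing the outermost electron gets harder across a period and easier down a group.
Neither a single period nor a single group — weigh both effects.
As > Li: period and group pull opposite ways; the across-period shift dominates (947 vs 520 kJ/mol).
F > As: both effects reinforce here, so F is clearly the higher of the two.
Approximate values (kJ/mol): Li 520, F 1681, As 947.
So from highest to lowest: F > As > Li.

F, As, Li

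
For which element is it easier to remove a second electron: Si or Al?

Si

The second ionization energy removes an electron from the +1 ion. For each element: Si⁺ still has 3 valence electrons; Al⁺ still has 2 valence electrons.
All are still removing valence electrons, so compare the +1 ions as you would atoms: IE_2 generally rises across a period (higher Z_eff) and falls down a group (larger shell), subject to the usual subshell exceptions.
Valence configurations: Si⁺ [Ne]3s²3p¹, Al⁺ [Ne]3s².
Si⁺ loses a lone 3p electron whereas Al⁺ must break into a filled 3s² pair, so IE_2(Al) > IE_2(Si) even though Si has the higher nuclear charge.
Tabulated IE_2 (kJ/mol): Si 1577, Al 1817.
Hence IE_2: Si < Al.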